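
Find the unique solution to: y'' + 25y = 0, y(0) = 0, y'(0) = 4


Characteristic roots of r² + 25 = 0 are ±5i, so y = C₁cos(5x) + C₂sin(5x).
Apply y(0) = 0: C₁ = 0. Differentiate and apply y'(0) = 4: 5·C₂ = 4, so C₂ = 4/5.
Particular solution: y = (4/5)sin(5x).


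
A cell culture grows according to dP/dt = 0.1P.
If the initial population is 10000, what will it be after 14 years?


The ODE dP/dt = 0.1P has solution P(t) = P(0)e^(0.1t).
Substitute P(0) = 10000 and t = 14: P(14) = 10000 e^(1.40) ≈ 40552.


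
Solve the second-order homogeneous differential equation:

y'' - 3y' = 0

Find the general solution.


Characteristic equation: r² - 3r = 0.
Factor: (r - 3)(r - 0) = 0 ⇒ r = 3, 0 (distinct real).
General solution: y = C₁e^(3x) + C₂.


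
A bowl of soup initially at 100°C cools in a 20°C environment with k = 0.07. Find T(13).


Newton's law: dT/dt = -k(T - T_a) has solution T(t) = T_a + (T₀ - T_a)e^(-kt).
Plug in T_a = 20, T₀ = 100, k = 0.07, t = 13: T(13) = 20 + (80)e^(-0.91) ≈ 52.2°C.


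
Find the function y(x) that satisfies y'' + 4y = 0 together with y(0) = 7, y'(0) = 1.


Characteristic roots of r² + 4 = 0 are ±2i, so y = C₁cos(2x) + C₂sin(2x).
Apply y(0) = 7: C₁ = 7. Differentiate and apply y'(0) = 1: 2·C₂ = 1, so C₂ = 1/2.
Particular solution: y = 7cos(2x) + (1/2)sin(2x).


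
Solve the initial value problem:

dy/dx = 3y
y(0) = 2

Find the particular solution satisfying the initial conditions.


General solution of y' = 3y is y = Ce^(3x).
Apply y(0) = 2: C = 2.
Particular solution: y = 2e^(3x).


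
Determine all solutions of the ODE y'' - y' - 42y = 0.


Characteristic equation: r² - r - 42 = 0.
Factor: (r - 7)(r + 6) = 0 ⇒ r = 7, -6 (distinct real).
General solution: y = C₁e^(7x) + C₂e^(-6x).


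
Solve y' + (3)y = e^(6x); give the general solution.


P(x) = 3 ⇒ μ = e^(3x).
(μ y)' = e^(9x) ⇒ μ y = e^(9x)/9 + C.
Divide by μ: y = (1/9)e^(6x) + Ce^(-3x).


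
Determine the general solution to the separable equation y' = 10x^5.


Integrate both sides with respect to x: y = ∫ 10x^5 dx = (5/3)x^6 + C.


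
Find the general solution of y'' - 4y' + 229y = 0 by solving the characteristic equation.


Characteristic equation: r² - 4r + 229 = 0.
Discriminant is negative; roots r = 2 ± 15i (complex conjugate pair).
General solution uses e^(α x)(C₁ cos(β x) + C₂ sin(β x)): y = e^(2x)(C₁cos(15x) + C₂sin(15x)).


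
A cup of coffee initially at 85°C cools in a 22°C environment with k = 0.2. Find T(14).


Newton's law: dT/dt = -k(T - T_a) has solution T(t) = T_a + (T₀ - T_a)e^(-kt).
Plug in T_a = 22, T₀ = 85, k = 0.2, t = 14: T(14) = 22 + (63)e^(-2.80) ≈ 25.8°C.


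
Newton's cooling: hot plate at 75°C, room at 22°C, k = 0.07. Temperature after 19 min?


Newton's law: dT/dt = -k(T - T_a) has solution T(t) = T_a + (T₀ - T_a)e^(-kt).
Plug in T_a = 22, T₀ = 75, k = 0.07, t = 19: T(19) = 22 + (53)e^(-1.33) ≈ 36.0°C.


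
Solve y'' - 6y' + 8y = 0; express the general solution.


Characteristic equation: r² - 6r + 8 = 0.
Factor: (r - 4)(r - 2) = 0 ⇒ r = 4, 2 (distinct real).
General solution: y = C₁e^(4x) + C₂e^(2x).


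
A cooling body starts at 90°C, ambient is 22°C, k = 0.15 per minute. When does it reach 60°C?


From T(t) = T_a + (T₀ - T_a)e^(-kt), set T(t) = 60:
(60 - 22) / (90 - 22) = e^(-0.15t), so t = -ln(0.559)/0.15 ≈ 3.9 minutes.


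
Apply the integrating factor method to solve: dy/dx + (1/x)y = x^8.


P(x) = 1/x ⇒ μ = x^1.
(x^1 y)' = x^9 ⇒ x^1 y = x^10/(10) + C.
Solve for y: y = (1/10)x^9 + C/x^1.


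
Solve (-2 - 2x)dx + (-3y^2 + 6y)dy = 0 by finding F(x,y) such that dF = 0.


Check exactness: ∂M/∂y = 0 and ∂N/∂x = 0; equal, so the equation is exact.
Integrate M with respect to x (treating y as constant): ∫M dx = -2x - x^2 + h(y).
Differentiate w.r.t. y and set equal to N: the x-dependent terms already match, leaving h'(y) = -3y^2 + 6y. Integrate: h(y) = -y^3 + 3y^2.
So F(x,y) = -2x - x^2 - y^3 + 3y^2.
General solution: -2x - x^2 - y^3 + 3y^2 = C.


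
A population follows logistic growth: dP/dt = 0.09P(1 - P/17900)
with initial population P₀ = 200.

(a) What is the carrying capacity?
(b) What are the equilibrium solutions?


Logistic ODE dP/dt = 0.09P(1 - P/17900) has equilibria where dP/dt = 0, i.e. P = 0 or P = 17900.
The coefficient (1 - P/K) = 0 when P = K, identifying K = 17900 as the carrying capacity.
(a) K = 17900; (b) equilibria P = 0 and P = 17900.


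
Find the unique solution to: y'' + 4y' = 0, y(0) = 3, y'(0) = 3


Characteristic roots of r² + 4r = 0 are 0, -4.
General solution y = c₁ + c₂ e^(-4x).
Apply y(0) = 3: c₁ + c₂ = 3. Apply y'(0) = 3: 0 c₁ - 4 c₂ = 3.
Solve: c₁ = 15/4, c₂ = -3/4.
Particular solution: y = 15/4 - (3/4)e^(-4x).


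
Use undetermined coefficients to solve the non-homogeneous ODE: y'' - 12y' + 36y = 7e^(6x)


Characteristic polynomial (r - 6)² = 0; repeated root r = 6.
y_h = (C₁ + C₂x)e^(6x). Forcing matches the repeated root (resonance), so try y_p = Ax² e^(6x).
Substitute and solve for A: 2A = 7, so A = 7/2.
General solution: y = (C₁ + C₂x + (7/2)x²)e^(6x).


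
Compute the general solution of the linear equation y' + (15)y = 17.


P(x) = 15, Q(x) = 17; integrating factor μ = e^(15x).
(μ y)' = 17e^(15x) ⇒ μ y = (17/15)e^(15x) + C.
Divide by μ: y = 17/15 + Ce^(-15x).


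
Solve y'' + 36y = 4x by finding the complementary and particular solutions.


Homogeneous: r² + 36 = 0 ⇒ r = ±6i, y_h = C₁cos(6x) + C₂sin(6x).
Polynomial forcing; try y_p = Ax + B. Then y_p'' + 36 y_p = 36(Ax + B) = 4x, so B = 0 and A = 1/9.
General solution: y = C₁cos(6x) + C₂sin(6x) + (1/9)x.


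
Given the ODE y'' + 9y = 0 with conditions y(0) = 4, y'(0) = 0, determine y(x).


Characteristic roots of r² + 9 = 0 are ±3i, so y = C₁cos(3x) + C₂sin(3x).
Apply y(0) = 4: C₁ = 4. Differentiate and apply y'(0) = 0: 3·C₂ = 0, so C₂ = 0.
Particular solution: y = 4cos(3x).


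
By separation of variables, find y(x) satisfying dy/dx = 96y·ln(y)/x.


Separate: dy/[y ln(y)] = 96 dx/x.
Substitute u = ln(y): du/u = 96 dx/x.
Integrate: ln|ln(y)| = 96ln|x| + C₀, hence ln(y) = C·x^96.


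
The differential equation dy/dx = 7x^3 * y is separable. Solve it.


Separate variables: dy/y = 7x^3 dx.
Integrate: ln|y| = (7/4)x^4 + C₀.
Exponentiate: y = Ce^((7/4)x^4).


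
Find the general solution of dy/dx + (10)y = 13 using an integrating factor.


P(x) = 10, Q(x) = 13; integrating factor μ = e^(10x).
(μ y)' = 13e^(10x) ⇒ μ y = (13/10)e^(10x) + C.
Divide by μ: y = 13/10 + Ce^(-10x).


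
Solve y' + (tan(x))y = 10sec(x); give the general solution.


P(x) = tan(x) ⇒ μ = e^(∫tan(x)dx) = sec(x).
(sec(x) y)' = 10sec²(x) ⇒ sec(x) y = 10tan(x) + C.
Multiply by cos(x): y = 10sin(x) + C·cos(x).


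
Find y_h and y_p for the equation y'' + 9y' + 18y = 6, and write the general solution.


Characteristic roots of r² + 9r + 18 = 0 are -6, -3.
y_h = C₁e^(-6x) + C₂e^(-3x).
Constant forcing; try y_p = A. Then 18A = 6 ⇒ A = 1/3.
General solution: y = C₁e^(-6x) + C₂e^(-3x) + 1/3.


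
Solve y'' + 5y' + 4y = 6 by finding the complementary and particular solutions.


Characteristic roots of r² + 5r + 4 = 0 are -1, -4.
y_h = C₁e^(-x) + C₂e^(-4x).
Constant forcing; try y_p = A. Then 4A = 6 ⇒ A = 3/2.
General solution: y = C₁e^(-x) + C₂e^(-4x) + 3/2.


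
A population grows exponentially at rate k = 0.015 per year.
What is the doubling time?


Exponential growth: P(t) = P₀ e^(0.015t). Set P(t)/P₀ = 2: e^(0.015t) = 2.
Solve: t = ln(2)/0.015 ≈ 46.21 years.


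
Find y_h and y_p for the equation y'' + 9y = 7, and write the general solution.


Homogeneous part: r² + 9 = 0 ⇒ r = ±3i, so y_h = C₁cos(3x) + C₂sin(3x).
Try constant y_p = A; plug in: 9A = 7 ⇒ A = 7/9.
General solution: y = C₁cos(3x) + C₂sin(3x) + 7/9.


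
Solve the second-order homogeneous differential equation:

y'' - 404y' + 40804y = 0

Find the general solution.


Characteristic equation: r² - 404r + 40804 = 0, i.e. (r - 202)² = 0.
Repeated root r = 202; include an x factor for the second linearly independent solution.
General solution: y = (C₁ + C₂x)e^(202x).


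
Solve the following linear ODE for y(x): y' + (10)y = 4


P(x) = 10, Q(x) = 4; integrating factor μ = e^(10x).
(μ y)' = 4e^(10x) ⇒ μ y = (2/5)e^(10x) + C.
Divide by μ: y = 2/5 + Ce^(-10x).


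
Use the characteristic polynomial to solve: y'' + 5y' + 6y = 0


Characteristic equation: r² + 5r + 6 = 0.
Factor: (r + 2)(r + 3) = 0 ⇒ r = -2, -3 (distinct real).
General solution: y = C₁e^(-2x) + C₂e^(-3x).


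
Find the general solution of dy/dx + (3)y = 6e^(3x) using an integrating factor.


P(x) = 3 ⇒ μ = e^(3x).
(μ y)' = 6e^(6x) ⇒ μ y = (6/6)e^(6x) + C.
Divide by μ: y = e^(3x) + Ce^(-3x).


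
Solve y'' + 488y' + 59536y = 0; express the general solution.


Characteristic equation: r² + 488r + 59536 = 0, i.e. (r + 244)² = 0.
Repeated root r = -244; include an x factor for the second linearly independent solution.
General solution: y = (C₁ + C₂x)e^(-244x).


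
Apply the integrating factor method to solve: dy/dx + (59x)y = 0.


P(x) = 59x ⇒ μ = e^((59/2)x²).
Q(x) = 0 so μ y is constant: y = Ce^(-(59/2)x²).


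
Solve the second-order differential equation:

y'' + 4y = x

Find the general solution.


Homogeneous: r² + 4 = 0 ⇒ r = ±2i, y_h = C₁cos(2x) + C₂sin(2x).
Polynomial forcing; try y_p = Ax + B. Then y_p'' + 4 y_p = 4(Ax + B) = x, so B = 0 and A = 1/4.
General solution: y = C₁cos(2x) + C₂sin(2x) + (1/4)x.


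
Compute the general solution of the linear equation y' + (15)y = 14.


P(x) = 15, Q(x) = 14; integrating factor μ = e^(15x).
(μ y)' = 14e^(15x) ⇒ μ y = (14/15)e^(15x) + C.
Divide by μ: y = 14/15 + Ce^(-15x).


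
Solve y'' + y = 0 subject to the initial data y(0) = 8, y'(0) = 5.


Characteristic roots of r² + 1 = 0 are ±1i, so y = C₁cos(x) + C₂sin(x).
Apply y(0) = 8: C₁ = 8. Differentiate and apply y'(0) = 5: 1·C₂ = 5, so C₂ = 5.
Particular solution: y = 8cos(x) + 5sin(x).


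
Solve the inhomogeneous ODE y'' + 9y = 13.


Homogeneous part: r² + 9 = 0 ⇒ r = ±3i, so y_h = C₁cos(3x) + C₂sin(3x).
Try constant y_p = A; plug in: 9A = 13 ⇒ A = 13/9.
General solution: y = C₁cos(3x) + C₂sin(3x) + 13/9.


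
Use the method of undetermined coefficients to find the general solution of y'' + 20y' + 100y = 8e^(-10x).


Characteristic polynomial (r + 10)² = 0; repeated root r = -10.
y_h = (C₁ + C₂x)e^(-10x). Forcing matches the repeated root (resonance), so try y_p = Ax² e^(-10x).
Substitute and solve for A: 2A = 8, so A = 4.
General solution: y = (C₁ + C₂x + 4x²)e^(-10x).


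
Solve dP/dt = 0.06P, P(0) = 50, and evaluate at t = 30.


The ODE dP/dt = 0.06P has solution P(t) = P(0)e^(0.06t).
Substitute P(0) = 50 and t = 30: P(30) = 50 e^(1.80) ≈ 302.


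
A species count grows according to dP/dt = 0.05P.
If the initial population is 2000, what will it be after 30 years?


The ODE dP/dt = 0.05P has solution P(t) = P(0)e^(0.05t).
Substitute P(0) = 2000 and t = 30: P(30) = 2000 e^(1.50) ≈ 8963.


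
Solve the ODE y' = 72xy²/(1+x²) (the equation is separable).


Separate: dy/y² = 72x/(1+x²) dx.
Integrate LHS: ∫ dy/y² = -1/y.
Integrate RHS via u = 1+x²: 36ln(1+x²) + C.
Result: -1/y = 36ln(1+x²) + C.


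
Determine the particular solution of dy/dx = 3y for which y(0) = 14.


General solution of y' = 3y is y = Ce^(3x).
Apply y(0) = 14: C = 14.
Particular solution: y = 14e^(3x).


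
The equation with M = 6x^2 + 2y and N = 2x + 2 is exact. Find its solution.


Check exactness: ∂M/∂y = 2 and ∂N/∂x = 2; equal, so the equation is exact.
Integrate M with respect to x (treating y as constant): ∫M dx = 2x^3 + 2xy + h(y).
Differentiate w.r.t. y and set equal to N: the x-dependent terms already match, leaving h'(y) = 2. Integrate: h(y) = 2y.
So F(x,y) = 2x^3 + 2xy + 2y.
General solution: 2x^3 + 2xy + 2y = C.


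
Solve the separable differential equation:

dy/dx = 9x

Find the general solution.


Integrate both sides with respect to x: y = ∫ 9x dx = (9/2)x^2 + C.


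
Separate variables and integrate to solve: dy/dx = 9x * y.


Separate variables: dy/y = 9x dx.
Integrate: ln|y| = (9/2)x^2 + C₀.
Exponentiate: y = Ce^((9/2)x^2).


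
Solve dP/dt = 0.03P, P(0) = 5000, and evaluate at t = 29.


The ODE dP/dt = 0.03P has solution P(t) = P(0)e^(0.03t).
Substitute P(0) = 5000 and t = 29: P(29) = 5000 e^(0.87) ≈ 11935.


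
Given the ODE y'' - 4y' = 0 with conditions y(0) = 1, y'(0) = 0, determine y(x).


Characteristic roots of r² - 4r = 0 are 0, 4.
General solution y = c₁ + c₂ e^(4x).
Apply y(0) = 1: c₁ + c₂ = 1. Apply y'(0) = 0: 0 c₁ + 4 c₂ = 0.
Solve: c₁ = 1, c₂ = 0.
Particular solution: y = 1 + 0e^(4x).


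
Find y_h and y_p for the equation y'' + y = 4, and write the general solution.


Homogeneous part: r² + 1 = 0 ⇒ r = ±1i, so y_h = C₁cos(x) + C₂sin(x).
Try constant y_p = A; plug in: 1A = 4 ⇒ A = 4.
General solution: y = C₁cos(x) + C₂sin(x) + 4.


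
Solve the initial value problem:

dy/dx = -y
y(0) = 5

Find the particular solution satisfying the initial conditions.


General solution of y' = -y is y = Ce^(-x).
Apply y(0) = 5: C = 5.
Particular solution: y = 5e^(-x).


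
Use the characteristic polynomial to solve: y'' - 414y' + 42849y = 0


Characteristic equation: r² - 414r + 42849 = 0, i.e. (r - 207)² = 0.
Repeated root r = 207; include an x factor for the second linearly independent solution.
General solution: y = (C₁ + C₂x)e^(207x).


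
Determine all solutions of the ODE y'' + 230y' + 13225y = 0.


Characteristic equation: r² + 230r + 13225 = 0, i.e. (r + 115)² = 0.
Repeated root r = -115; include an x factor for the second linearly independent solution.
General solution: y = (C₁ + C₂x)e^(-115x).


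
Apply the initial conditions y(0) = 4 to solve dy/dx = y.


General solution of y' = y is y = Ce^(x).
Apply y(0) = 4: C = 4.
Particular solution: y = 4e^(x).


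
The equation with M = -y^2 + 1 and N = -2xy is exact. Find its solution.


Check exactness: ∂M/∂y = -2y and ∂N/∂x = -2y; equal, so the equation is exact.
Integrate M with respect to x (treating y as constant): ∫M dx = -xy^2 + x + h(y).
Differentiate w.r.t. y and set equal to N: all terms match, so h'(y) = 0 and h is a constant absorbed into C.
General solution: -xy^2 + x = C.


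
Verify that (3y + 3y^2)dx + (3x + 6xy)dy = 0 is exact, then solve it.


Check exactness: ∂M/∂y = 3 + 6y and ∂N/∂x = 3 + 6y; equal, so the equation is exact.
Integrate M with respect to x (treating y as constant): ∫M dx = 3xy + 3xy^2 + h(y).
Differentiate w.r.t. y and set equal to N: all terms match, so h'(y) = 0 and h is a constant absorbed into C.
General solution: 3xy + 3xy^2 = C.


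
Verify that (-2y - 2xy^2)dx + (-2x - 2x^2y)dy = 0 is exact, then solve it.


Check exactness: ∂M/∂y = -2 - 4xy and ∂N/∂x = -2 - 4xy; equal, so the equation is exact.
Integrate M with respect to x (treating y as constant): ∫M dx = -2xy - x^2y^2 + h(y).
Differentiate w.r.t. y and set equal to N: all terms match, so h'(y) = 0 and h is a constant absorbed into C.
General solution: -2xy - x^2y^2 = C.


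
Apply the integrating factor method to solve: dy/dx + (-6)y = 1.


P(x) = -6 ⇒ μ = e^(-6x).
(μ y)' = e^(-6x) ⇒ μ y = -(1/6)e^(-6x) + C.
Divide by μ: y = -1/6 + Ce^(6x).


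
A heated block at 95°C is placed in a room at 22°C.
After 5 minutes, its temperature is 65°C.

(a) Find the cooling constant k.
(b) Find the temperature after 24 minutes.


Newton's law: T(t) = T_a + (T₀ - T_a)e^(-kt).
(a) Use T(5) = 65: (65 - 22)/(95 - 22) = e^(-k·5), so k = -ln(0.589)/5 ≈ 0.1059.
(b) Apply k to t = 24: T(24) = 22 + (73)e^(-2.540) ≈ 27.8°C.


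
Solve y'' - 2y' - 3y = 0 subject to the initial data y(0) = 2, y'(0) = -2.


Characteristic roots of r² - 2r - 3 = 0 are 3, -1.
General solution y = c₁ e^(3x) + c₂ e^(-x).
Apply y(0) = 2: c₁ + c₂ = 2. Apply y'(0) = -2: 3 c₁ - 1 c₂ = -2.
Solve: c₁ = 0, c₂ = 2.
Particular solution: y = 0e^(3x) + 2e^(-x).


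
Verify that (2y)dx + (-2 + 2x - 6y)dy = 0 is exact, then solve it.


Check exactness: ∂M/∂y = 2 and ∂N/∂x = 2; equal, so the equation is exact.
Integrate M with respect to x (treating y as constant): ∫M dx = 2xy + h(y).
Differentiate w.r.t. y and set equal to N: the x-dependent terms already match, leaving h'(y) = -2 - 6y. Integrate: h(y) = -2y - 3y^2.
So F(x,y) = -2y + 2xy - 3y^2.
General solution: -2y + 2xy - 3y^2 = C.


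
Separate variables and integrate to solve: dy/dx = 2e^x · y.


Separate variables: dy/y = 2e^x dx.
Integrate: ln|y| = 2e^x + C₀.
Exponentiate: y = Ce^(2e^x).


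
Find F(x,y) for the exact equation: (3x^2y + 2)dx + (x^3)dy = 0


Check exactness: ∂M/∂y = 3x^2 and ∂N/∂x = 3x^2; equal, so the equation is exact.
Integrate M with respect to x (treating y as constant): ∫M dx = x^3y + 2x + h(y).
Differentiate w.r.t. y and set equal to N: all terms match, so h'(y) = 0 and h is a constant absorbed into C.
General solution: x^3y + 2x = C.


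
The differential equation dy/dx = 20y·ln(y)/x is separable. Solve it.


Separate: dy/[y ln(y)] = 20 dx/x.
Substitute u = ln(y): du/u = 20 dx/x.
Integrate: ln|ln(y)| = 20ln|x| + C₀, hence ln(y) = C·x^20.


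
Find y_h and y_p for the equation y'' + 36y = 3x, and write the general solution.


Homogeneous: r² + 36 = 0 ⇒ r = ±6i, y_h = C₁cos(6x) + C₂sin(6x).
Polynomial forcing; try y_p = Ax + B. Then y_p'' + 36 y_p = 36(Ax + B) = 3x, so B = 0 and A = 1/12.
General solution: y = C₁cos(6x) + C₂sin(6x) + (1/12)x.


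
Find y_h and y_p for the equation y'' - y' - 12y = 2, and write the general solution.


Characteristic roots of r² - r - 12 = 0 are 4, -3.
y_h = C₁e^(4x) + C₂e^(-3x).
Forcing exponent 0 is not a characteristic root; try y_p = A.
Substitute: A·(0 + (-1)·0 + (-12)) = A·-12 = 2, so A = -1/6.
General solution: y = C₁e^(4x) + C₂e^(-3x) - 1/6.


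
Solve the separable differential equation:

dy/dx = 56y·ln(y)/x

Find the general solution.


Separate: dy/[y ln(y)] = 56 dx/x.
Substitute u = ln(y): du/u = 56 dx/x.
Integrate: ln|ln(y)| = 56ln|x| + C₀, hence ln(y) = C·x^56.


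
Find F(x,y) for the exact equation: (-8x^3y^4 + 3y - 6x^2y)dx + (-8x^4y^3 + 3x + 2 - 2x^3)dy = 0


Check exactness: ∂M/∂y = -32x^3y^3 + 3 - 6x^2 and ∂N/∂x = -32x^3y^3 + 3 - 6x^2; equal, so the equation is exact.
Integrate M with respect to x (treating y as constant): ∫M dx = -2x^4y^4 + 3xy - 2x^3y + h(y).
Differentiate w.r.t. y and set equal to N: the x-dependent terms already match, leaving h'(y) = 2. Integrate: h(y) = 2y.
So F(x,y) = -2x^4y^4 + 3xy + 2y - 2x^3y.
General solution: -2x^4y^4 + 3xy + 2y - 2x^3y = C.


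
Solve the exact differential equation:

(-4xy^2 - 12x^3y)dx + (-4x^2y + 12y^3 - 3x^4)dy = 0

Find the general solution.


Check exactness: ∂M/∂y = -8xy - 12x^3 and ∂N/∂x = -8xy - 12x^3; equal, so the equation is exact.
Integrate M with respect to x (treating y as constant): ∫M dx = -2x^2y^2 - 3x^4y + h(y).
Differentiate w.r.t. y and set equal to N: the x-dependent terms already match, leaving h'(y) = 12y^3. Integrate: h(y) = 3y^4.
So F(x,y) = -2x^2y^2 + 3y^4 - 3x^4y.
General solution: -2x^2y^2 + 3y^4 - 3x^4y = C.


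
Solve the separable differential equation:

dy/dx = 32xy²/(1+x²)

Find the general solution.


Separate: dy/y² = 32x/(1+x²) dx.
Integrate LHS: ∫ dy/y² = -1/y.
Integrate RHS via u = 1+x²: 16ln(1+x²) + C.
Result: -1/y = 16ln(1+x²) + C.


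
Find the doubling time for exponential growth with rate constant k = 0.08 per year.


Exponential growth: P(t) = P₀ e^(0.08t). Set P(t)/P₀ = 2: e^(0.08t) = 2.
Solve: t = ln(2)/0.08 ≈ 8.66 years.


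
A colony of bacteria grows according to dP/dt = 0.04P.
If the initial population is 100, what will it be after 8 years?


The ODE dP/dt = 0.04P has solution P(t) = P(0)e^(0.04t).
Substitute P(0) = 100 and t = 8: P(8) = 100 e^(0.32) ≈ 138.


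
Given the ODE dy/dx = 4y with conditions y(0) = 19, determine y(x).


General solution of y' = 4y is y = Ce^(4x).
Apply y(0) = 19: C = 19.
Particular solution: y = 19e^(4x).


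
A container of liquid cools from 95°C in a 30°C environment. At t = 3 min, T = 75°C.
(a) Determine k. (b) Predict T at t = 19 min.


Newton's law: T(t) = T_a + (T₀ - T_a)e^(-kt).
(a) Use T(3) = 75: (75 - 30)/(95 - 30) = e^(-k·3), so k = -ln(0.692)/3 ≈ 0.1226.
(b) Apply k to t = 19: T(19) = 30 + (65)e^(-2.329) ≈ 36.3°C.


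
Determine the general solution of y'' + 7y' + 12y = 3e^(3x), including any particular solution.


Characteristic roots of r² + 7r + 12 = 0 are -3, -4.
y_h = C₁e^(-3x) + C₂e^(-4x).
Forcing exponent 3 is not a characteristic root; try y_p = Ae^(3x).
Substitute: A·(9 + (7)·3 + (12)) = A·42 = 3, so A = 1/14.
General solution: y = C₁e^(-3x) + C₂e^(-4x) + (1/14)e^(3x).


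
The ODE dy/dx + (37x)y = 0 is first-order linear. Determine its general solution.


P(x) = 37x ⇒ μ = e^((37/2)x²).
Q(x) = 0 so μ y is constant: y = Ce^(-(37/2)x²).


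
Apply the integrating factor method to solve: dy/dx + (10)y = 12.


P(x) = 10, Q(x) = 12; integrating factor μ = e^(10x).
(μ y)' = 12e^(10x) ⇒ μ y = (6/5)e^(10x) + C.
Divide by μ: y = 6/5 + Ce^(-10x).


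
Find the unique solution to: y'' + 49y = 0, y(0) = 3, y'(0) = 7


Characteristic roots of r² + 49 = 0 are ±7i, so y = C₁cos(7x) + C₂sin(7x).
Apply y(0) = 3: C₁ = 3. Differentiate and apply y'(0) = 7: 7·C₂ = 7, so C₂ = 1.
Particular solution: y = 3cos(7x) + sin(7x).


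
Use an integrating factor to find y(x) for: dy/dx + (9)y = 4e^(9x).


P(x) = 9 ⇒ μ = e^(9x).
(μ y)' = 4e^(18x) ⇒ μ y = (4/18)e^(18x) + C.
Divide by μ: y = (2/9)e^(9x) + Ce^(-9x).


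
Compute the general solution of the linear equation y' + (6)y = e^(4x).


P(x) = 6 ⇒ μ = e^(6x).
(μ y)' = e^(10x) ⇒ μ y = e^(10x)/10 + C.
Divide by μ: y = (1/10)e^(4x) + Ce^(-6x).


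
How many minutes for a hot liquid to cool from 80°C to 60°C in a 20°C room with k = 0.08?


From T(t) = T_a + (T₀ - T_a)e^(-kt), set T(t) = 60:
(60 - 20) / (80 - 20) = e^(-0.08t), so t = -ln(0.667)/0.08 ≈ 5.1 minutes.


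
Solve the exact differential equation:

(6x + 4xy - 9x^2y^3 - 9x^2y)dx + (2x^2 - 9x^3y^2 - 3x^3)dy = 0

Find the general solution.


Check exactness: ∂M/∂y = 4x - 27x^2y^2 - 9x^2 and ∂N/∂x = 4x - 27x^2y^2 - 9x^2; equal, so the equation is exact.
Integrate M with respect to x (treating y as constant): ∫M dx = 3x^2 + 2x^2y - 3x^3y^3 - 3x^3y + h(y).
Differentiate w.r.t. y and set equal to N: all terms match, so h'(y) = 0 and h is a constant absorbed into C.
General solution: 3x^2 + 2x^2y - 3x^3y^3 - 3x^3y = C.


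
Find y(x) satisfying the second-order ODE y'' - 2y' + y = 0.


Characteristic equation: r² - 2r + 1 = 0, i.e. (r - 1)² = 0.
Repeated root r = 1; include an x factor for the second linearly independent solution.
General solution: y = (C₁ + C₂x)e^(x).


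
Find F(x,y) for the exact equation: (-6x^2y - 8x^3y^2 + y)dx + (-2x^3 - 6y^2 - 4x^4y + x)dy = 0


Check exactness: ∂M/∂y = -6x^2 - 16x^3y + 1 and ∂N/∂x = -6x^2 - 16x^3y + 1; equal, so the equation is exact.
Integrate M with respect to x (treating y as constant): ∫M dx = -2x^3y - 2x^4y^2 + xy + h(y).
Differentiate w.r.t. y and set equal to N: the x-dependent terms already match, leaving h'(y) = -6y^2. Integrate: h(y) = -2y^3.
So F(x,y) = -2x^3y - 2y^3 - 2x^4y^2 + xy.
General solution: -2x^3y - 2y^3 - 2x^4y^2 + xy = C.


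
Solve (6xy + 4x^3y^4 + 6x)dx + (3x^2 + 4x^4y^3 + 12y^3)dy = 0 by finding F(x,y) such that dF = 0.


Check exactness: ∂M/∂y = 6x + 16x^3y^3 and ∂N/∂x = 6x + 16x^3y^3; equal, so the equation is exact.
Integrate M with respect to x (treating y as constant): ∫M dx = 3x^2y + x^4y^4 + 3x^2 + h(y).
Differentiate w.r.t. y and set equal to N: the x-dependent terms already match, leaving h'(y) = 12y^3. Integrate: h(y) = 3y^4.
So F(x,y) = 3x^2y + x^4y^4 + 3x^2 + 3y^4.
General solution: 3x^2y + x^4y^4 + 3x^2 + 3y^4 = C.


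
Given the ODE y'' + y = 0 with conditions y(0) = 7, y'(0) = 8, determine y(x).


Characteristic roots of r² + 1 = 0 are ±1i, so y = C₁cos(x) + C₂sin(x).
Apply y(0) = 7: C₁ = 7. Differentiate and apply y'(0) = 8: 1·C₂ = 8, so C₂ = 8.
Particular solution: y = 7cos(x) + 8sin(x).


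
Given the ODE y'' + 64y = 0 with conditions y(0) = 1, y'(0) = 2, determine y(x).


Characteristic roots of r² + 64 = 0 are ±8i, so y = C₁cos(8x) + C₂sin(8x).
Apply y(0) = 1: C₁ = 1. Differentiate and apply y'(0) = 2: 8·C₂ = 2, so C₂ = 1/4.
Particular solution: y = cos(8x) + (1/4)sin(8x).


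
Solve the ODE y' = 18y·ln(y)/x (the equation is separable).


Separate: dy/[y ln(y)] = 18 dx/x.
Substitute u = ln(y): du/u = 18 dx/x.
Integrate: ln|ln(y)| = 18ln|x| + C₀, hence ln(y) = C·x^18.


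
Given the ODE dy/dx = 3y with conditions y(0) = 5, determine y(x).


General solution of y' = 3y is y = Ce^(3x).
Apply y(0) = 5: C = 5.
Particular solution: y = 5e^(3x).


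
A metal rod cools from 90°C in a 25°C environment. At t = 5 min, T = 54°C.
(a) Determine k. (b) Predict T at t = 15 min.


Newton's law: T(t) = T_a + (T₀ - T_a)e^(-kt).
(a) Use T(5) = 54: (54 - 25)/(90 - 25) = e^(-k·5), so k = -ln(0.446)/5 ≈ 0.1614.
(b) Apply k to t = 15: T(15) = 25 + (65)e^(-2.421) ≈ 30.8°C.


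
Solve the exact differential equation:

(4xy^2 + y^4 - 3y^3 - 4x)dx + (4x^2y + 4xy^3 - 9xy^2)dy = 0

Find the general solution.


Check exactness: ∂M/∂y = 8xy + 4y^3 - 9y^2 and ∂N/∂x = 8xy + 4y^3 - 9y^2; equal, so the equation is exact.
Integrate M with respect to x (treating y as constant): ∫M dx = 2x^2y^2 + xy^4 - 3xy^3 - 2x^2 + h(y).
Differentiate w.r.t. y and set equal to N: all terms match, so h'(y) = 0 and h is a constant absorbed into C.
General solution: 2x^2y^2 + xy^4 - 3xy^3 - 2x^2 = C.


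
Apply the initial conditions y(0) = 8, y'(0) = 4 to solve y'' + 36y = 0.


Characteristic roots of r² + 36 = 0 are ±6i, so y = C₁cos(6x) + C₂sin(6x).
Apply y(0) = 8: C₁ = 8. Differentiate and apply y'(0) = 4: 6·C₂ = 4, so C₂ = 2/3.
Particular solution: y = 8cos(6x) + (2/3)sin(6x).


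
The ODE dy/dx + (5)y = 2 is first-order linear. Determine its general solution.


P(x) = 5, Q(x) = 2; integrating factor μ = e^(5x).
(μ y)' = 2e^(5x) ⇒ μ y = (2/5)e^(5x) + C.
Divide by μ: y = 2/5 + Ce^(-5x).


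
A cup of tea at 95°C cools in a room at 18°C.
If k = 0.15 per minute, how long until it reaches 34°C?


From T(t) = T_a + (T₀ - T_a)e^(-kt), set T(t) = 34:
(34 - 18) / (95 - 18) = e^(-0.15t), so t = -ln(0.208)/0.15 ≈ 10.5 minutes.


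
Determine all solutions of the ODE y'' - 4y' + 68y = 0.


Characteristic equation: r² - 4r + 68 = 0.
Discriminant is negative; roots r = 2 ± 8i (complex conjugate pair).
General solution uses e^(α x)(C₁ cos(β x) + C₂ sin(β x)): y = e^(2x)(C₁cos(8x) + C₂sin(8x)).


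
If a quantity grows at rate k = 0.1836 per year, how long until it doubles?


Exponential growth: P(t) = P₀ e^(0.1836t). Set P(t)/P₀ = 2: e^(0.1836t) = 2.
Solve: t = ln(2)/0.1836 ≈ 3.78 years.


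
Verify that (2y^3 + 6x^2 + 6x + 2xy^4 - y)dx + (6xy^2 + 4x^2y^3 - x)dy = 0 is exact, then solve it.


Check exactness: ∂M/∂y = 6y^2 + 8xy^3 - 1 and ∂N/∂x = 6y^2 + 8xy^3 - 1; equal, so the equation is exact.
Integrate M with respect to x (treating y as constant): ∫M dx = 2xy^3 + 2x^3 + 3x^2 + x^2y^4 - xy + h(y).
Differentiate w.r.t. y and set equal to N: all terms match, so h'(y) = 0 and h is a constant absorbed into C.
General solution: 2xy^3 + 2x^3 + 3x^2 + x^2y^4 - xy = C.


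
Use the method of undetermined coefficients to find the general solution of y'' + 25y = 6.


Homogeneous part: r² + 25 = 0 ⇒ r = ±5i, so y_h = C₁cos(5x) + C₂sin(5x).
Try constant y_p = A; plug in: 25A = 6 ⇒ A = 6/25.
General solution: y = C₁cos(5x) + C₂sin(5x) + 6/25.


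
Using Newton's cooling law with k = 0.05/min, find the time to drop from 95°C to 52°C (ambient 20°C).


From T(t) = T_a + (T₀ - T_a)e^(-kt), set T(t) = 52:
(52 - 20) / (95 - 20) = e^(-0.05t), so t = -ln(0.427)/0.05 ≈ 17.0 minutes.


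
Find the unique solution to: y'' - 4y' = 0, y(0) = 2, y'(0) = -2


Characteristic roots of r² - 4r = 0 are 4, 0.
General solution y = c₁ e^(4x) + c₂.
Apply y(0) = 2: c₁ + c₂ = 2. Apply y'(0) = -2: 4 c₁ + 0 c₂ = -2.
Solve: c₁ = -1/2, c₂ = 5/2.
Particular solution: y = -(1/2)e^(4x) + 5/2.


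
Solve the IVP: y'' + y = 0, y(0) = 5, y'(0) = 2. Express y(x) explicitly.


Characteristic roots of r² + 1 = 0 are ±1i, so y = C₁cos(x) + C₂sin(x).
Apply y(0) = 5: C₁ = 5. Differentiate and apply y'(0) = 2: 1·C₂ = 2, so C₂ = 2.
Particular solution: y = 5cos(x) + 2sin(x).


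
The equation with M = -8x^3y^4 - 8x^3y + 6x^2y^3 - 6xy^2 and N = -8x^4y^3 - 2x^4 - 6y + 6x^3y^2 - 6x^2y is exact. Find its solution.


Check exactness: ∂M/∂y = -32x^3y^3 - 8x^3 + 18x^2y^2 - 12xy and ∂N/∂x = -32x^3y^3 - 8x^3 + 18x^2y^2 - 12xy; equal, so the equation is exact.
Integrate M with respect to x (treating y as constant): ∫M dx = -2x^4y^4 - 2x^4y + 2x^3y^3 - 3x^2y^2 + h(y).
Differentiate w.r.t. y and set equal to N: the x-dependent terms already match, leaving h'(y) = -6y. Integrate: h(y) = -3y^2.
So F(x,y) = -2x^4y^4 - 2x^4y - 3y^2 + 2x^3y^3 - 3x^2y^2.
General solution: -2x^4y^4 - 2x^4y - 3y^2 + 2x^3y^3 - 3x^2y^2 = C.


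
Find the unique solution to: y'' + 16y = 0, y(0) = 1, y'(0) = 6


Characteristic roots of r² + 16 = 0 are ±4i, so y = C₁cos(4x) + C₂sin(4x).
Apply y(0) = 1: C₁ = 1. Differentiate and apply y'(0) = 6: 4·C₂ = 6, so C₂ = 3/2.
Particular solution: y = cos(4x) + (3/2)sin(4x).


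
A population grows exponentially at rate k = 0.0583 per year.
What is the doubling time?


Exponential growth: P(t) = P₀ e^(0.0583t). Set P(t)/P₀ = 2: e^(0.0583t) = 2.
Solve: t = ln(2)/0.0583 ≈ 11.89 years.


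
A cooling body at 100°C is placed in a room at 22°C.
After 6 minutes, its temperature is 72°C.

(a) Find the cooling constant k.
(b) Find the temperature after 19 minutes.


Newton's law: T(t) = T_a + (T₀ - T_a)e^(-kt).
(a) Use T(6) = 72: (72 - 22)/(100 - 22) = e^(-k·6), so k = -ln(0.641)/6 ≈ 0.0741.
(b) Apply k to t = 19: T(19) = 22 + (78)e^(-1.408) ≈ 41.1°C.


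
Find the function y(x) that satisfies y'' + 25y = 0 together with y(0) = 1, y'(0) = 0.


Characteristic roots of r² + 25 = 0 are ±5i, so y = C₁cos(5x) + C₂sin(5x).
Apply y(0) = 1: C₁ = 1. Differentiate and apply y'(0) = 0: 5·C₂ = 0, so C₂ = 0.
Particular solution: y = cos(5x).


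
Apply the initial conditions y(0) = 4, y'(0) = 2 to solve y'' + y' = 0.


Characteristic roots of r² + r = 0 are -1, 0.
General solution y = c₁ e^(-x) + c₂.
Apply y(0) = 4: c₁ + c₂ = 4. Apply y'(0) = 2: -1 c₁ + 0 c₂ = 2.
Solve: c₁ = -2, c₂ = 6.
Particular solution: y = -2e^(-x) + 6.


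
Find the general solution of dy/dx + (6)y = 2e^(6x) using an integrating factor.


P(x) = 6 ⇒ μ = e^(6x).
(μ y)' = 2e^(12x) ⇒ μ y = (2/12)e^(12x) + C.
Divide by μ: y = (1/6)e^(6x) + Ce^(-6x).


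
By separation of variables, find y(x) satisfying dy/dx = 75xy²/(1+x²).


Separate: dy/y² = 75x/(1+x²) dx.
Integrate LHS: ∫ dy/y² = -1/y.
Integrate RHS via u = 1+x²: (75/2)ln(1+x²) + C.
Result: -1/y = (75/2)ln(1+x²) + C.


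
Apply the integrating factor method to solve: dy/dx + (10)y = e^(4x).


P(x) = 10 ⇒ μ = e^(10x).
(μ y)' = e^(14x) ⇒ μ y = e^(14x)/14 + C.
Divide by μ: y = (1/14)e^(4x) + Ce^(-10x).


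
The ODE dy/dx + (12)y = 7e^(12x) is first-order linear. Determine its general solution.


P(x) = 12 ⇒ μ = e^(12x).
(μ y)' = 7e^(24x) ⇒ μ y = (7/24)e^(24x) + C.
Divide by μ: y = (7/24)e^(12x) + Ce^(-12x).


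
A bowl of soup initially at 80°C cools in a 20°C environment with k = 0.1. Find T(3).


Newton's law: dT/dt = -k(T - T_a) has solution T(t) = T_a + (T₀ - T_a)e^(-kt).
Plug in T_a = 20, T₀ = 80, k = 0.1, t = 3: T(3) = 20 + (60)e^(-0.30) ≈ 64.4°C.


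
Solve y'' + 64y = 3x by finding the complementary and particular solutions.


Homogeneous: r² + 64 = 0 ⇒ r = ±8i, y_h = C₁cos(8x) + C₂sin(8x).
Polynomial forcing; try y_p = Ax + B. Then y_p'' + 64 y_p = 64(Ax + B) = 3x, so B = 0 and A = 3/64.
General solution: y = C₁cos(8x) + C₂sin(8x) + (3/64)x.


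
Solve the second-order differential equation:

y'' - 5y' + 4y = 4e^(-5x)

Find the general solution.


Characteristic roots of r² - 5r + 4 = 0 are 1, 4.
y_h = C₁e^(x) + C₂e^(4x).
Forcing exponent -5 is not a characteristic root; try y_p = Ae^(-5x).
Substitute: A·(25 + (-5)·-5 + (4)) = A·54 = 4, so A = 2/27.
General solution: y = C₁e^(x) + C₂e^(4x) + (2/27)e^(-5x).


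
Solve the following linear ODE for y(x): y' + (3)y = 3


P(x) = 3, Q(x) = 3; integrating factor μ = e^(3x).
(μ y)' = 3e^(3x) ⇒ μ y = e^(3x) + C.
Divide by μ: y = 1 + Ce^(-3x).


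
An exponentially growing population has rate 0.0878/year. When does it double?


Exponential growth: P(t) = P₀ e^(0.0878t). Set P(t)/P₀ = 2: e^(0.0878t) = 2.
Solve: t = ln(2)/0.0878 ≈ 7.89 years.


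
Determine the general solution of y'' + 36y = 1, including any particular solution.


Homogeneous part: r² + 36 = 0 ⇒ r = ±6i, so y_h = C₁cos(6x) + C₂sin(6x).
Try constant y_p = A; plug in: 36A = 1 ⇒ A = 1/36.
General solution: y = C₁cos(6x) + C₂sin(6x) + 1/36.


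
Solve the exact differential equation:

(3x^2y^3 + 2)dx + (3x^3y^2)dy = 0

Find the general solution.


Check exactness: ∂M/∂y = 9x^2y^2 and ∂N/∂x = 9x^2y^2; equal, so the equation is exact.
Integrate M with respect to x (treating y as constant): ∫M dx = x^3y^3 + 2x + h(y).
Differentiate w.r.t. y and set equal to N: all terms match, so h'(y) = 0 and h is a constant absorbed into C.
General solution: x^3y^3 + 2x = C.


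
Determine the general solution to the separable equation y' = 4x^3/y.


Separate variables: y dy = 4x^3 dx.
Integrate both sides: y²/2 = x^4 + C₀.
Multiply by 2: y² = 2x^4 + C.


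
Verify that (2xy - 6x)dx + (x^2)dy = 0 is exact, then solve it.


Check exactness: ∂M/∂y = 2x and ∂N/∂x = 2x; equal, so the equation is exact.
Integrate M with respect to x (treating y as constant): ∫M dx = x^2y - 3x^2 + h(y).
Differentiate w.r.t. y and set equal to N: all terms match, so h'(y) = 0 and h is a constant absorbed into C.
General solution: x^2y - 3x^2 = C.


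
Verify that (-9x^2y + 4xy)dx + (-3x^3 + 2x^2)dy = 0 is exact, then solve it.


Check exactness: ∂M/∂y = -9x^2 + 4x and ∂N/∂x = -9x^2 + 4x; equal, so the equation is exact.
Integrate M with respect to x (treating y as constant): ∫M dx = -3x^3y + 2x^2y + h(y).
Differentiate w.r.t. y and set equal to N: all terms match, so h'(y) = 0 and h is a constant absorbed into C.
General solution: -3x^3y + 2x^2y = C.


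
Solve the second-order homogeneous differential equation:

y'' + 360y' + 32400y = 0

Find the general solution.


Characteristic equation: r² + 360r + 32400 = 0, i.e. (r + 180)² = 0.
Repeated root r = -180; include an x factor for the second linearly independent solution.
General solution: y = (C₁ + C₂x)e^(-180x).


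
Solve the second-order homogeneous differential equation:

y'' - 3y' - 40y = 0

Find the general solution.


Characteristic equation: r² - 3r - 40 = 0.
Factor: (r + 5)(r - 8) = 0 ⇒ r = -5, 8 (distinct real).
General solution: y = C₁e^(-5x) + C₂e^(8x).


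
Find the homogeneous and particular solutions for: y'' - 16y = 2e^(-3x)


Characteristic roots of r² - 16 = 0 are 4, -4.
y_h = C₁e^(4x) + C₂e^(-4x).
Forcing exponent -3 is not a characteristic root; try y_p = Ae^(-3x).
Substitute: A·(9 + (0)·-3 + (-16)) = A·-7 = 2, so A = -2/7.
General solution: y = C₁e^(4x) + C₂e^(-4x) - (2/7)e^(-3x).


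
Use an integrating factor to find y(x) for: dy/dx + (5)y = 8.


P(x) = 5, Q(x) = 8; integrating factor μ = e^(5x).
(μ y)' = 8e^(5x) ⇒ μ y = (8/5)e^(5x) + C.
Divide by μ: y = 8/5 + Ce^(-5x).


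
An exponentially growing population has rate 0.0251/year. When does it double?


Exponential growth: P(t) = P₀ e^(0.0251t). Set P(t)/P₀ = 2: e^(0.0251t) = 2.
Solve: t = ln(2)/0.0251 ≈ 27.62 years.


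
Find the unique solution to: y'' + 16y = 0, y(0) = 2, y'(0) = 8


Characteristic roots of r² + 16 = 0 are ±4i, so y = C₁cos(4x) + C₂sin(4x).
Apply y(0) = 2: C₁ = 2. Differentiate and apply y'(0) = 8: 4·C₂ = 8, so C₂ = 2.
Particular solution: y = 2cos(4x) + 2sin(4x).


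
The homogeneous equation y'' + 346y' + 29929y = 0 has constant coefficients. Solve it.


Characteristic equation: r² + 346r + 29929 = 0, i.e. (r + 173)² = 0.
Repeated root r = -173; include an x factor for the second linearly independent solution.
General solution: y = (C₁ + C₂x)e^(-173x).


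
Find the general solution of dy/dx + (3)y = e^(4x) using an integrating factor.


P(x) = 3 ⇒ μ = e^(3x).
(μ y)' = e^(7x) ⇒ μ y = e^(7x)/7 + C.
Divide by μ: y = (1/7)e^(4x) + Ce^(-3x).


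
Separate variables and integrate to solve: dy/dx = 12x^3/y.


Separate variables: y dy = 12x^3 dx.
Integrate both sides: y²/2 = 3x^4 + C₀.
Multiply by 2: y² = 6x^4 + C.


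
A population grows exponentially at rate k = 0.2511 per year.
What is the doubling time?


Exponential growth: P(t) = P₀ e^(0.2511t). Set P(t)/P₀ = 2: e^(0.2511t) = 2.
Solve: t = ln(2)/0.2511 ≈ 2.76 years.


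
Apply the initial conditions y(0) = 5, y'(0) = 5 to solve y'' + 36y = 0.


Characteristic roots of r² + 36 = 0 are ±6i, so y = C₁cos(6x) + C₂sin(6x).
Apply y(0) = 5: C₁ = 5. Differentiate and apply y'(0) = 5: 6·C₂ = 5, so C₂ = 5/6.
Particular solution: y = 5cos(6x) + (5/6)sin(6x).


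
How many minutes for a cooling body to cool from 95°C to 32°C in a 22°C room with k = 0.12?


From T(t) = T_a + (T₀ - T_a)e^(-kt), set T(t) = 32:
(32 - 22) / (95 - 22) = e^(-0.12t), so t = -ln(0.137)/0.12 ≈ 16.6 minutes.


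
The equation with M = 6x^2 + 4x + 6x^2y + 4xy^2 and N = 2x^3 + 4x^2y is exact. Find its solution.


Check exactness: ∂M/∂y = 6x^2 + 8xy and ∂N/∂x = 6x^2 + 8xy; equal, so the equation is exact.
Integrate M with respect to x (treating y as constant): ∫M dx = 2x^3 + 2x^2 + 2x^3y + 2x^2y^2 + h(y).
Differentiate w.r.t. y and set equal to N: all terms match, so h'(y) = 0 and h is a constant absorbed into C.
General solution: 2x^3 + 2x^2 + 2x^3y + 2x^2y^2 = C.


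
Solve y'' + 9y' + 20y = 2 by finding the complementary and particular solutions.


Characteristic roots of r² + 9r + 20 = 0 are -4, -5.
y_h = C₁e^(-4x) + C₂e^(-5x).
Forcing exponent 0 is not a characteristic root; try y_p = A.
Substitute: A·(0 + (9)·0 + (20)) = A·20 = 2, so A = 1/10.
General solution: y = C₁e^(-4x) + C₂e^(-5x) + 1/10.


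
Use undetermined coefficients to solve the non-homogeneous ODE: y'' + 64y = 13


Homogeneous part: r² + 64 = 0 ⇒ r = ±8i, so y_h = C₁cos(8x) + C₂sin(8x).
Try constant y_p = A; plug in: 64A = 13 ⇒ A = 13/64.
General solution: y = C₁cos(8x) + C₂sin(8x) + 13/64.


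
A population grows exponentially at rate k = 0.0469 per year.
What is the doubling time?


Exponential growth: P(t) = P₀ e^(0.0469t). Set P(t)/P₀ = 2: e^(0.0469t) = 2.
Solve: t = ln(2)/0.0469 ≈ 14.78 years.


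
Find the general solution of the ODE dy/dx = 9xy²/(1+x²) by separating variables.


Separate: dy/y² = 9x/(1+x²) dx.
Integrate LHS: ∫ dy/y² = -1/y.
Integrate RHS via u = 1+x²: (9/2)ln(1+x²) + C.
Result: -1/y = (9/2)ln(1+x²) + C.
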